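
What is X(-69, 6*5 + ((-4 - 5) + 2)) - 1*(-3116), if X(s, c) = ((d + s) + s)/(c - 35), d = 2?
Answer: 9382/3 ≈ 3127.3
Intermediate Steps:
X(s, c) = (2 + 2*s)/(-35 + c) (X(s, c) = ((2 + s) + s)/(c - 35) = (2 + 2*s)/(-35 + c))
X(-69, 6*5 + ((-4 - 5) + 2)) - 1*(-3116) = 2*(1 - 69)/(-35 + (6*5 + ((-4 - 5) + 2))) - 1*(-3116) = 2*(-68)/(-35 + (30 + (-9 + 2))) + 3116 = 2*(-68)/(-35 + (30 - 7)) + 3116 = 2*(-68)/(-35 + 23) + 3116 = 2*(-68)/(-12) + 3116 = 2*(-1/12)*(-68) + 3116 = 34/3 + 3116 = 9382/3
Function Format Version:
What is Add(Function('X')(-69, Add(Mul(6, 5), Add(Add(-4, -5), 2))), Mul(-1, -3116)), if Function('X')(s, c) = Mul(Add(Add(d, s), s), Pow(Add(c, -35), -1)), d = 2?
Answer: Rational(9382, 3) ≈ 3127.3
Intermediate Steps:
Function('X')(s, c) = Mul(Pow(Add(-35, c), -1), Add(2, Mul(2, s))) (Function('X')(s, c) = Mul(Add(Add(2, s), s), Pow(Add(c, -35), -1)) = Mul(Add(2, Mul(2, s)), Pow(Add(-35, c), -1)) = Mul(Pow(Add(-35, c), -1), Add(2, Mul(2, s))))
Add(Function('X')(-69, Add(Mul(6, 5), Add(Add(-4, -5), 2))), Mul(-1, -3116)) = Add(Mul(2, Pow(Add(-35, Add(Mul(6, 5), Add(Add(-4, -5), 2))), -1), Add(1, -69)), Mul(-1, -3116)) = Add(Mul(2, Pow(Add(-35, Add(30, Add(-9, 2))), -1), -68), 3116) = Add(Mul(2, Pow(Add(-35, Add(30, -7)), -1), -68), 3116) = Add(Mul(2, Pow(Add(-35, 23), -1), -68), 3116) = Add(Mul(2, Pow(-12, -1), -68), 3116) = Add(Mul(2, Rational(-1, 12), -68), 3116) = Add(Rational(34, 3), 3116) = Rational(9382, 3)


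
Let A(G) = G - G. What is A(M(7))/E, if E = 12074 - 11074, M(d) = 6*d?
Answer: 0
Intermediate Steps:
A(G) = 0
E = 1000
A(M(7))/E = 0/1000 = 0*(1/1000) = 0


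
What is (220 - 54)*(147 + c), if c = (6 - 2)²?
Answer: 27058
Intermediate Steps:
c = 16 (c = 4² = 16)
(220 - 54)*(147 + c) = (220 - 54)*(147 + 16) = 166*163 = 27058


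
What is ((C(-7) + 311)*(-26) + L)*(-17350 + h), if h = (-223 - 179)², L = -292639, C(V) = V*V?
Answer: -43564563746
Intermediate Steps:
C(V) = V²
h = 161604 (h = (-402)² = 161604)
((C(-7) + 311)*(-26) + L)*(-17350 + h) = (((-7)² + 311)*(-26) - 292639)*(-17350 + 161604) = ((49 + 311)*(-26) - 292639)*144254 = (360*(-26) - 292639)*144254 = (-9360 - 292639)*144254 = -301999*144254 = -43564563746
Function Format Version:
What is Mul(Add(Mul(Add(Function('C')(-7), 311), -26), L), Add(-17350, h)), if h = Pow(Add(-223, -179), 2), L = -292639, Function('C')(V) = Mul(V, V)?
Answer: -43564563746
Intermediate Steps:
Function('C')(V) = Pow(V, 2)
h = 161604 (h = Pow(-402, 2) = 161604)
Mul(Add(Mul(Add(Function('C')(-7), 311), -26), L), Add(-17350, h)) = Mul(Add(Mul(Add(Pow(-7, 2), 311), -26), -292639), Add(-17350, 161604)) = Mul(Add(Mul(Add(49, 311), -26), -292639), 144254) = Mul(Add(Mul(360, -26), -292639), 144254) = Mul(Add(-9360, -292639), 144254) = Mul(-301999, 144254) = -43564563746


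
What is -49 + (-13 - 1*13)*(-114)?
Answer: 2915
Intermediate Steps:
-49 + (-13 - 1*13)*(-114) = -49 + (-13 - 13)*(-114) = -49 - 26*(-114) = -49 + 2964 = 2915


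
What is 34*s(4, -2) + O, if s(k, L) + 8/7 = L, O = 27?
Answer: -559/7 ≈ -79.857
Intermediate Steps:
s(k, L) = -8/7 + L
34*s(4, -2) + O = 34*(-8/7 - 2) + 27 = 34*(-22/7) + 27 = -748/7 + 27 = -559/7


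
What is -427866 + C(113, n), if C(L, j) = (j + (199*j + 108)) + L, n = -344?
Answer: -496445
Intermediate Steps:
C(L, j) = 108 + L + 200*j (C(L, j) = (j + (108 + 199*j)) + L = (108 + 200*j) + L = 108 + L + 200*j)
-427866 + C(113, n) = -427866 + (108 + 113 + 200*(-344)) = -427866 + (108 + 113 - 68800) = -427866 - 68579 = -496445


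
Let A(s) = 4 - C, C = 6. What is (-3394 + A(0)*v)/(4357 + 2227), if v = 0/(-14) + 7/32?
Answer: -54311/105344 ≈ -0.51556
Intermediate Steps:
v = 7/32 (v = 0*(-1/14) + 7*(1/32) = 0 + 7/32 = 7/32 ≈ 0.21875)
A(s) = -2 (A(s) = 4 - 1*6 = 4 - 6 = -2)
(-3394 + A(0)*v)/(4357 + 2227) = (-3394 - 2*7/32)/(4357 + 2227) = (-3394 - 7/16)/6584 = -54311/16*1/6584 = -54311/105344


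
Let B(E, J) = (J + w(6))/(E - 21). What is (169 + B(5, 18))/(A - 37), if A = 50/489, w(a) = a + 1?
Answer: -1310031/288688 ≈ -4.5379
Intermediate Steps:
w(a) = 1 + a
B(E, J) = (7 + J)/(-21 + E) (B(E, J) = (J + (1 + 6))/(E - 21) = (J + 7)/(-21 + E) = (7 + J)/(-21 + E))
A = 50/489 (A = 50*(1/489) = 50/489 ≈ 0.10225)
(169 + B(5, 18))/(A - 37) = (169 + (7 + 18)/(-21 + 5))/(50/489 - 37) = (169 + 25/(-16))/(-18043/489) = (169 - 1/16*25)*(-489/18043) = (169 - 25/16)*(-489/18043) = (2679/16)*(-489/18043) = -1310031/288688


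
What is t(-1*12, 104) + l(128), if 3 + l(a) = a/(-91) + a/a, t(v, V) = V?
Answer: 9154/91 ≈ 100.59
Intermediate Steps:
l(a) = -2 - a/91 (l(a) = -3 + (a/(-91) + a/a) = -3 + (a*(-1/91) + 1) = -3 + (-a/91 + 1) = -3 + (1 - a/91) = -2 - a/91)
t(-1*12, 104) + l(128) = 104 + (-2 - 1/91*128) = 104 + (-2 - 128/91) = 104 - 310/91 = 9154/91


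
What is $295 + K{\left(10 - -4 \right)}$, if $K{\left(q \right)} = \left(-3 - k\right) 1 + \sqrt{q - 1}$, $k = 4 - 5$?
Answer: $293 + \sqrt{13} \approx 296.61$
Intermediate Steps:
$k = -1$
$K{\left(q \right)} = -2 + \sqrt{-1 + q}$ ($K{\left(q \right)} = \left(-3 - -1\right) 1 + \sqrt{q - 1} = \left(-3 + 1\right) 1 + \sqrt{-1 + q} = \left(-2\right) 1 + \sqrt{-1 + q} = -2 + \sqrt{-1 + q}$)
$295 + K{\left(10 - -4 \right)} = 295 - \left(2 - \sqrt{-1 + \left(10 - -4\right)}\right) = 295 - \left(2 - \sqrt{-1 + \left(10 + 4\right)}\right) = 295 - \left(2 - \sqrt{-1 + 14}\right) = 295 - \left(2 - \sqrt{13}\right) = 293 + \sqrt{13}$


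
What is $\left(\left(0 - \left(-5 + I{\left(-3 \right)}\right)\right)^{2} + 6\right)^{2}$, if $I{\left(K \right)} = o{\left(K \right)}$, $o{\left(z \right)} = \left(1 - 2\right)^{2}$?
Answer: $484$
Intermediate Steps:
$o{\left(z \right)} = 1$ ($o{\left(z \right)} = \left(-1\right)^{2} = 1$)
$I{\left(K \right)} = 1$
$\left(\left(0 - \left(-5 + I{\left(-3 \right)}\right)\right)^{2} + 6\right)^{2} = \left(\left(0 + \left(5 - 1\right)\right)^{2} + 6\right)^{2} = \left(\left(0 + 4\right)^{2} + 6\right)^{2} = \left(4^{2} + 6\right)^{2} = \left(16 + 6\right)^{2} = 22^{2} = 484$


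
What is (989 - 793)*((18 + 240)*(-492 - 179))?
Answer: -33931128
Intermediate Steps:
(989 - 793)*((18 + 240)*(-492 - 179)) = 196*(258*(-671)) = 196*(-173118) = -33931128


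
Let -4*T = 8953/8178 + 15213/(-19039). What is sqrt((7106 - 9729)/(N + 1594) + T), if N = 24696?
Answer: 13*I*sqrt(17221964694657532767870)/4093377765180 ≈ 0.41678*I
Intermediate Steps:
T = -46044253/622803768 (T = -(8953/8178 + 15213/(-19039))/4 = -(8953*(1/8178) + 15213*(-1/19039))/4 = -(8953/8178 - 15213/19039)/4 = -1/4*46044253/155700942 = -46044253/622803768 ≈ -0.073931)
sqrt((7106 - 9729)/(N + 1594) + T) = sqrt((7106 - 9729)/(24696 + 1594) - 46044253/622803768) = sqrt(-2623/26290 - 46044253/622803768) = sqrt(-1422058847417/8186755530360) = 13*I*sqrt(17221964694657532767870)/4093377765180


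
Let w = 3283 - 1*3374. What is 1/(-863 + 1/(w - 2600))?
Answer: -2691/2322334 ≈ -0.0011587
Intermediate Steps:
w = -91 (w = 3283 - 3374 = -91)
1/(-863 + 1/(w - 2600)) = 1/(-863 + 1/(-91 - 2600)) = 1/(-863 + 1/(-2691)) = 1/(-863 - 1/2691) = 1/(-2322334/2691) = -2691/2322334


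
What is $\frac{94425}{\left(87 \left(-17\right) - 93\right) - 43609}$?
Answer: $- \frac{94425}{45181} \approx -2.0899$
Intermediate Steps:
$\frac{94425}{\left(87 \left(-17\right) - 93\right) - 43609} = \frac{94425}{\left(-1479 - 93\right) - 43609} = \frac{94425}{-1572 - 43609} = \frac{94425}{-45181} = 94425 \left(- \frac{1}{45181}\right) = - \frac{94425}{45181}$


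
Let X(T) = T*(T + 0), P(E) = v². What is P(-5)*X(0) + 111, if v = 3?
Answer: 111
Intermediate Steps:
P(E) = 9 (P(E) = 3² = 9)
X(T) = T² (X(T) = T*T = T²)
P(-5)*X(0) + 111 = 9*0² + 111 = 9*0 + 111 = 0 + 111 = 111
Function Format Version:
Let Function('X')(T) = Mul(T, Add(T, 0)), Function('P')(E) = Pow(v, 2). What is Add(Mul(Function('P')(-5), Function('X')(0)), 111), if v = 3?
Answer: 111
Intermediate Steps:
Function('P')(E) = 9 (Function('P')(E) = Pow(3, 2) = 9)
Function('X')(T) = Pow(T, 2) (Function('X')(T) = Mul(T, T) = Pow(T, 2))
Add(Mul(Function('P')(-5), Function('X')(0)), 111) = Add(Mul(9, Pow(0, 2)), 111) = Add(Mul(9, 0), 111) = Add(0, 111) = 111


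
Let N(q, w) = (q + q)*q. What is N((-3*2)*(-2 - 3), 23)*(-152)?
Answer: -273600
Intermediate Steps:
N(q, w) = 2*q² (N(q, w) = (2*q)*q = 2*q²)
N((-3*2)*(-2 - 3), 23)*(-152) = (2*((-3*2)*(-2 - 3))²)*(-152) = (2*(-6*(-5))²)*(-152) = (2*30²)*(-152) = (2*900)*(-152) = 1800*(-152) = -273600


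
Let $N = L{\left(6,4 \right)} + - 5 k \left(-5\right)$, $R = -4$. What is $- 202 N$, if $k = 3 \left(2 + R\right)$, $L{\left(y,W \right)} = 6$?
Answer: $29088$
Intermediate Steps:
$k = -6$ ($k = 3 \left(2 - 4\right) = 3 \left(-2\right) = -6$)
$N = -144$ ($N = 6 + \left(-5\right) \left(-6\right) \left(-5\right) = 6 + 30 \left(-5\right) = 6 - 150 = -144$)
$- 202 N = \left(-202\right) \left(-144\right) = 29088$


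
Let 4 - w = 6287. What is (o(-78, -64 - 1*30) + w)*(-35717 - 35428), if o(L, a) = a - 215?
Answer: 468987840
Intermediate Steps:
w = -6283 (w = 4 - 1*6287 = 4 - 6287 = -6283)
o(L, a) = -215 + a
(o(-78, -64 - 1*30) + w)*(-35717 - 35428) = ((-215 + (-64 - 1*30)) - 6283)*(-35717 - 35428) = ((-215 + (-64 - 30)) - 6283)*(-71145) = ((-215 - 94) - 6283)*(-71145) = (-309 - 6283)*(-71145) = -6592*(-71145) = 468987840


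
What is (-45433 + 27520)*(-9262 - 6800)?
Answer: 287718606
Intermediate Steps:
(-45433 + 27520)*(-9262 - 6800) = -17913*(-16062) = 287718606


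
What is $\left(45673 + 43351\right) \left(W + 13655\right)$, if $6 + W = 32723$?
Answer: $4128220928$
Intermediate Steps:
$W = 32717$ ($W = -6 + 32723 = 32717$)
$\left(45673 + 43351\right) \left(W + 13655\right) = \left(45673 + 43351\right) \left(32717 + 13655\right) = 89024 \cdot 46372 = 4128220928$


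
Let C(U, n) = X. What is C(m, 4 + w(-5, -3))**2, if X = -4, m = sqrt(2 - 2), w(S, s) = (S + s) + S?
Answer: 16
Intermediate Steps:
w(S, s) = s + 2*S
m = 0 (m = sqrt(0) = 0)
C(U, n) = -4
C(m, 4 + w(-5, -3))**2 = (-4)**2 = 16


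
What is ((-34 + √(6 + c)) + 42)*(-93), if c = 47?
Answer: -744 - 93*√53 ≈ -1421.1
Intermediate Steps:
((-34 + √(6 + c)) + 42)*(-93) = ((-34 + √(6 + 47)) + 42)*(-93) = ((-34 + √53) + 42)*(-93) = (8 + √53)*(-93) = -744 - 93*√53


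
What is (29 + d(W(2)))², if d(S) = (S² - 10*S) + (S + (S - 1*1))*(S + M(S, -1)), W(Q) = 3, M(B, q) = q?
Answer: 324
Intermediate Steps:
d(S) = S² - 10*S + (-1 + S)*(-1 + 2*S) (d(S) = (S² - 10*S) + (S + (S - 1*1))*(S - 1) = (S² - 10*S) + (S + (S - 1))*(-1 + S) = (S² - 10*S) + (S + (-1 + S))*(-1 + S) = (S² - 10*S) + (-1 + 2*S)*(-1 + S) = (S² - 10*S) + (-1 + S)*(-1 + 2*S) = S² - 10*S + (-1 + S)*(-1 + 2*S))
(29 + d(W(2)))² = (29 + (1 - 13*3 + 3*3²))² = (29 + (1 - 39 + 3*9))² = (29 + (1 - 39 + 27))² = (29 - 11)² = 18² = 324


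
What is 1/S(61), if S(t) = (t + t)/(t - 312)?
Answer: -251/122 ≈ -2.0574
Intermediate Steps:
S(t) = 2*t/(-312 + t) (S(t) = (2*t)/(-312 + t) = 2*t/(-312 + t))
1/S(61) = 1/(2*61/(-312 + 61)) = 1/(2*61/(-251)) = 1/(2*61*(-1/251)) = 1/(-122/251) = -251/122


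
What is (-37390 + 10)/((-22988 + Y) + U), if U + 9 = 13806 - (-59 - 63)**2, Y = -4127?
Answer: 18690/14101 ≈ 1.3254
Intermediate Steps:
U = -1087 (U = -9 + (13806 - (-59 - 63)**2) = -9 + (13806 - 1*(-122)**2) = -9 + (13806 - 1*14884) = -9 + (13806 - 14884) = -9 - 1078 = -1087)
(-37390 + 10)/((-22988 + Y) + U) = (-37390 + 10)/((-22988 - 4127) - 1087) = -37380/(-27115 - 1087) = -37380/(-28202) = -37380*(-1/28202) = 18690/14101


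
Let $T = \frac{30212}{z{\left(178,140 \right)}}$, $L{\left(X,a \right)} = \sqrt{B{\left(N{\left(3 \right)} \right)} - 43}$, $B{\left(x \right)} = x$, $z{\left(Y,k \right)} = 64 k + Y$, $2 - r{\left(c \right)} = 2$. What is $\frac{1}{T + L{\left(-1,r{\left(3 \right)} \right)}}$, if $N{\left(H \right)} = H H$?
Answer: $\frac{34509657}{468983555} - \frac{20875761 i \sqrt{34}}{937967110} \approx 0.073584 - 0.12978 i$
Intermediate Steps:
$r{\left(c \right)} = 0$ ($r{\left(c \right)} = 2 - 2 = 0$)
$z{\left(Y,k \right)} = Y + 64 k$
$N{\left(H \right)} = H^{2}$
$L{\left(X,a \right)} = i \sqrt{34}$ ($L{\left(X,a \right)} = \sqrt{3^{2} - 43} = \sqrt{9 - 43} = \sqrt{-34} = i \sqrt{34}$)
$T = \frac{15106}{4569}$ ($T = \frac{30212}{178 + 64 \cdot 140} = \frac{30212}{178 + 8960} = \frac{30212}{9138} = 30212 \cdot \frac{1}{9138} = \frac{15106}{4569} \approx 3.3062$)
$\frac{1}{T + L{\left(-1,r{\left(3 \right)} \right)}} = \frac{1}{\frac{15106}{4569} + i \sqrt{34}}$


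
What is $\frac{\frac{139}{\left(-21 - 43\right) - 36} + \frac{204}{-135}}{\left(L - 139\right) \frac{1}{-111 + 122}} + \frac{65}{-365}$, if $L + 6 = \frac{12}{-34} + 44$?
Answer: $\frac{15483661}{113201100} \approx 0.13678$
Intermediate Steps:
$L = \frac{640}{17}$ ($L = -6 + \left(\frac{12}{-34} + 44\right) = -6 + \left(12 \left(- \frac{1}{34}\right) + 44\right) = -6 + \left(- \frac{6}{17} + 44\right) = -6 + \frac{742}{17} = \frac{640}{17} \approx 37.647$)
$\frac{\frac{139}{\left(-21 - 43\right) - 36} + \frac{204}{-135}}{\left(L - 139\right) \frac{1}{-111 + 122}} + \frac{65}{-365} = \frac{\frac{139}{\left(-21 - 43\right) - 36} + \frac{204}{-135}}{\left(\frac{640}{17} - 139\right) \frac{1}{-111 + 122}} + \frac{65}{-365} = \frac{\frac{139}{-64 - 36} + 204 \left(- \frac{1}{135}\right)}{\left(- \frac{1723}{17}\right) \frac{1}{11}} + 65 \left(- \frac{1}{365}\right) = \frac{\frac{139}{-100} - \frac{68}{45}}{\left(- \frac{1723}{17}\right) \frac{1}{11}} - \frac{13}{73} = \frac{139 \left(- \frac{1}{100}\right) - \frac{68}{45}}{- \frac{1723}{187}} - \frac{13}{73} = \left(- \frac{139}{100} - \frac{68}{45}\right) \left(- \frac{187}{1723}\right) - \frac{13}{73} = \left(- \frac{2611}{900}\right) \left(- \frac{187}{1723}\right) - \frac{13}{73} = \frac{488257}{1550700} - \frac{13}{73} = \frac{15483661}{113201100}$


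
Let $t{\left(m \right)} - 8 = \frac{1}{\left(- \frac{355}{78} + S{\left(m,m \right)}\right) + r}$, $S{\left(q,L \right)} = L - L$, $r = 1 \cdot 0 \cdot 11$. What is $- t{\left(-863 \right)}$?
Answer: $- \frac{2762}{355} \approx -7.7803$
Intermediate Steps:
$r = 0$ ($r = 0 \cdot 11 = 0$)
$S{\left(q,L \right)} = 0$
$t{\left(m \right)} = \frac{2762}{355}$ ($t{\left(m \right)} = 8 + \frac{1}{\left(- \frac{355}{78} + 0\right) + 0} = 8 + \frac{1}{- \frac{355}{78} + 0} = 8 + \frac{1}{- \frac{355}{78}} = 8 - \frac{78}{355} = \frac{2762}{355}$)
$- t{\left(-863 \right)} = \left(-1\right) \frac{2762}{355} = - \frac{2762}{355}$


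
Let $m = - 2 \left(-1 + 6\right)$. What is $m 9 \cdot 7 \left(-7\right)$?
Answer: $4410$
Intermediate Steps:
$m = -10$ ($m = \left(-2\right) 5 = -10$)
$m 9 \cdot 7 \left(-7\right) = - 10 \cdot 9 \cdot 7 \left(-7\right) = - 10 \cdot 63 \left(-7\right) = \left(-10\right) \left(-441\right) = 4410$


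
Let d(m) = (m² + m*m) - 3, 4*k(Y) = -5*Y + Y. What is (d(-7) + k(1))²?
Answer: 8836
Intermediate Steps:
k(Y) = -Y (k(Y) = (-5*Y + Y)/4 = (-4*Y)/4 = -Y)
d(m) = -3 + 2*m² (d(m) = (m² + m²) - 3 = 2*m² - 3 = -3 + 2*m²)
(d(-7) + k(1))² = ((-3 + 2*(-7)²) - 1*1)² = ((-3 + 2*49) - 1)² = ((-3 + 98) - 1)² = (95 - 1)² = 94² = 8836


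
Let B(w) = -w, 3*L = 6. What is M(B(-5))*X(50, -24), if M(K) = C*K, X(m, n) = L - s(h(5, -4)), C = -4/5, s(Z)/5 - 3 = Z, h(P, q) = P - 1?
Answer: 132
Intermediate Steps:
L = 2 (L = (1/3)*6 = 2)
h(P, q) = -1 + P
s(Z) = 15 + 5*Z
C = -4/5 (C = -4*1/5 = -4/5 ≈ -0.80000)
X(m, n) = -33 (X(m, n) = 2 - (15 + 5*(-1 + 5)) = 2 - (15 + 5*4) = 2 - (15 + 20) = 2 - 1*35 = 2 - 35 = -33)
M(K) = -4*K/5
M(B(-5))*X(50, -24) = -(-4)*(-5)/5*(-33) = -4/5*5*(-33) = -4*(-33) = 132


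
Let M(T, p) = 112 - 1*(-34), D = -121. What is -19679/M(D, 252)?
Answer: -19679/146 ≈ -134.79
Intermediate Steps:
M(T, p) = 146 (M(T, p) = 112 + 34 = 146)
-19679/M(D, 252) = -19679/146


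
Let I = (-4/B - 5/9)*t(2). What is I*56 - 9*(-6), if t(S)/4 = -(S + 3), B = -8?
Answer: 1046/9 ≈ 116.22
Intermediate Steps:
t(S) = -12 - 4*S (t(S) = 4*(-(S + 3)) = 4*(-(3 + S)) = 4*(-3 - S) = -12 - 4*S)
I = 10/9 (I = (-4/(-8) - 5/9)*(-12 - 4*2) = (-4*(-⅛) - 5*⅑)*(-12 - 8) = (½ - 5/9)*(-20) = -1/18*(-20) = 10/9 ≈ 1.1111)
I*56 - 9*(-6) = (10/9)*56 - 9*(-6) = 560/9 + 54 = 1046/9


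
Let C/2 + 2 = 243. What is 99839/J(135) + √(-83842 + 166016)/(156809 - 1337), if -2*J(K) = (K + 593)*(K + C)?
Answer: -99839/224588 + √82174/155472 ≈ -0.44270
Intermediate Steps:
C = 482 (C = -4 + 2*243 = -4 + 486 = 482)
J(K) = -(482 + K)*(593 + K)/2 (J(K) = -(K + 593)*(K + 482)/2 = -(593 + K)*(482 + K)/2 = -(482 + K)*(593 + K)/2)
99839/J(135) + √(-83842 + 166016)/(156809 - 1337) = 99839/(-142913 - 1075/2*135 - ½*135²) + √(-83842 + 166016)/(156809 - 1337) = 99839/(-142913 - 145125/2 - ½*18225) + √82174/155472 = 99839/(-142913 - 145125/2 - 18225/2) + √82174*(1/155472) = 99839/(-224588) + √82174/155472 = 99839*(-1/224588) + √82174/155472 = -99839/224588 + √82174/155472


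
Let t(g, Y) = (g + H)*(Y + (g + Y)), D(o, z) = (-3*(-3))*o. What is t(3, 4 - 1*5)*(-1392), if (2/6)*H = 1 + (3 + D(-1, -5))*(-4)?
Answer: -108576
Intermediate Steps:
D(o, z) = 9*o
H = 75 (H = 3*(1 + (3 + 9*(-1))*(-4)) = 3*(1 + (3 - 9)*(-4)) = 3*(1 - 6*(-4)) = 3*(1 + 24) = 3*25 = 75)
t(g, Y) = (75 + g)*(g + 2*Y) (t(g, Y) = (g + 75)*(Y + (g + Y)) = (75 + g)*(Y + (Y + g)) = (75 + g)*(g + 2*Y))
t(3, 4 - 1*5)*(-1392) = (3² + 75*3 + 150*(4 - 1*5) + 2*(4 - 1*5)*3)*(-1392) = (9 + 225 + 150*(4 - 5) + 2*(4 - 5)*3)*(-1392) = (9 + 225 + 150*(-1) + 2*(-1)*3)*(-1392) = (9 + 225 - 150 - 6)*(-1392) = 78*(-1392) = -108576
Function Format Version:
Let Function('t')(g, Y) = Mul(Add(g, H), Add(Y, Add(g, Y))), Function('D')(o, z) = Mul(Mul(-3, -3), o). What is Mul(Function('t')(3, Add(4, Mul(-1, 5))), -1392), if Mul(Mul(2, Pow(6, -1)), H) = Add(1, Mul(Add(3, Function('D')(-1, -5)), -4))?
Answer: -108576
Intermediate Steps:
Function('D')(o, z) = Mul(9, o)
H = 75 (H = Mul(3, Add(1, Mul(Add(3, Mul(9, -1)), -4))) = Mul(3, Add(1, Mul(Add(3, -9), -4))) = Mul(3, Add(1, Mul(-6, -4))) = Mul(3, Add(1, 24)) = Mul(3, 25) = 75)
Function('t')(g, Y) = Mul(Add(75, g), Add(g, Mul(2, Y))) (Function('t')(g, Y) = Mul(Add(g, 75), Add(Y, Add(g, Y))) = Mul(Add(75, g), Add(Y, Add(Y, g))) = Mul(Add(75, g), Add(g, Mul(2, Y))))
Mul(Function('t')(3, Add(4, Mul(-1, 5))), -1392) = Mul(Add(Pow(3, 2), Mul(75, 3), Mul(150, Add(4, Mul(-1, 5))), Mul(2, Add(4, Mul(-1, 5)), 3)), -1392) = Mul(Add(9, 225, Mul(150, Add(4, -5)), Mul(2, Add(4, -5), 3)), -1392) = Mul(Add(9, 225, Mul(150, -1), Mul(2, -1, 3)), -1392) = Mul(Add(9, 225, -150, -6), -1392) = Mul(78, -1392) = -108576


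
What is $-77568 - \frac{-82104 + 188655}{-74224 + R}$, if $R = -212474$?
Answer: $- \frac{7412827971}{95566} \approx -77568.0$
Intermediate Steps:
$-77568 - \frac{-82104 + 188655}{-74224 + R} = -77568 - \frac{-82104 + 188655}{-74224 - 212474} = -77568 - \frac{106551}{-286698} = -77568 - 106551 \left(- \frac{1}{286698}\right) = -77568 - - \frac{35517}{95566} = -77568 + \frac{35517}{95566} = - \frac{7412827971}{95566}$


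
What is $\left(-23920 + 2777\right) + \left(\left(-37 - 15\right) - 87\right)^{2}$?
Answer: $-1822$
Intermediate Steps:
$\left(-23920 + 2777\right) + \left(\left(-37 - 15\right) - 87\right)^{2} = -21143 + \left(-52 - 87\right)^{2} = -21143 + \left(-139\right)^{2} = -21143 + 19321 = -1822$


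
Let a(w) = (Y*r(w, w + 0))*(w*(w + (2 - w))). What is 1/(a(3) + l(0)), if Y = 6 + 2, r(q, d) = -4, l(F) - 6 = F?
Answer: -1/186 ≈ -0.0053763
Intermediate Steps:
l(F) = 6 + F
Y = 8
a(w) = -64*w (a(w) = (8*(-4))*(w*(w + (2 - w))) = -32*w*2 = -64*w)
1/(a(3) + l(0)) = 1/(-64*3 + (6 + 0)) = 1/(-192 + 6) = 1/(-186) = -1/186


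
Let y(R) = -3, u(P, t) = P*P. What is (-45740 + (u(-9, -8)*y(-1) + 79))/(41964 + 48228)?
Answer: -2869/5637 ≈ -0.50896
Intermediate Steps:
u(P, t) = P²
(-45740 + (u(-9, -8)*y(-1) + 79))/(41964 + 48228) = (-45740 + ((-9)²*(-3) + 79))/(41964 + 48228) = (-45740 + (81*(-3) + 79))/90192 = (-45740 + (-243 + 79))*(1/90192) = (-45740 - 164)*(1/90192) = -45904*1/90192 = -2869/5637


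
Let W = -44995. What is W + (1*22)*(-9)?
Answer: -45193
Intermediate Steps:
W + (1*22)*(-9) = -44995 + (1*22)*(-9) = -44995 + 22*(-9) = -44995 - 198 = -45193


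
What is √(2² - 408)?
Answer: 2*I*√101 ≈ 20.1*I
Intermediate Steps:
√(2² - 408) = √(4 - 408) = √(-404) = 2*I*√101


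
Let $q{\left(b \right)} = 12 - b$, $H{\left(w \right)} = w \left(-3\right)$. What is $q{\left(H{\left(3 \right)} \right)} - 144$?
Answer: $-123$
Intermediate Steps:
$H{\left(w \right)} = - 3 w$
$q{\left(H{\left(3 \right)} \right)} - 144 = \left(12 - \left(-3\right) 3\right) - 144 = \left(12 - -9\right) - 144 = \left(12 + 9\right) - 144 = 21 - 144 = -123$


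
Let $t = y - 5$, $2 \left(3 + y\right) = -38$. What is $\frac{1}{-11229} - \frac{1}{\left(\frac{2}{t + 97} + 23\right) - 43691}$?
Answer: $- \frac{59756}{903271989} \approx -6.6155 \cdot 10^{-5}$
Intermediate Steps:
$y = -22$ ($y = -3 + \frac{1}{2} \left(-38\right) = -3 - 19 = -22$)
$t = -27$ ($t = -22 - 5 = -27$)
$\frac{1}{-11229} - \frac{1}{\left(\frac{2}{t + 97} + 23\right) - 43691} = \frac{1}{-11229} - \frac{1}{\left(\frac{2}{-27 + 97} + 23\right) - 43691} = - \frac{1}{11229} - \frac{1}{\left(\frac{2}{70} + 23\right) - 43691} = - \frac{1}{11229} - \frac{1}{\left(2 \cdot \frac{1}{70} + 23\right) - 43691} = - \frac{1}{11229} - \frac{1}{\left(\frac{1}{35} + 23\right) - 43691} = - \frac{1}{11229} - \frac{1}{\frac{806}{35} - 43691} = - \frac{1}{11229} - \frac{1}{- \frac{1528379}{35}} = - \frac{1}{11229} - - \frac{35}{1528379} = - \frac{1}{11229} + \frac{35}{1528379} = - \frac{59756}{903271989}$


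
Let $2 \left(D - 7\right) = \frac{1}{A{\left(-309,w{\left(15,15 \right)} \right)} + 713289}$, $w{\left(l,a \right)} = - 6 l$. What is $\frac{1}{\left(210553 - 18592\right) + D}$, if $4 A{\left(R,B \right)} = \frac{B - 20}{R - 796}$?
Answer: $\frac{315273749}{60522471048253} \approx 5.2092 \cdot 10^{-6}$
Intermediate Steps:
$A{\left(R,B \right)} = \frac{-20 + B}{4 \left(-796 + R\right)}$ ($A{\left(R,B \right)} = \frac{\left(B - 20\right) \frac{1}{R - 796}}{4} = \frac{\left(-20 + B\right) \frac{1}{-796 + R}}{4} = \frac{\frac{1}{-796 + R} \left(-20 + B\right)}{4} = \frac{-20 + B}{4 \left(-796 + R\right)}$)
$D = \frac{2206916464}{315273749}$ ($D = 7 + \frac{1}{2 \left(\frac{-20 - 90}{4 \left(-796 - 309\right)} + 713289\right)} = 7 + \frac{1}{2 \left(\frac{-20 - 90}{4 \left(-1105\right)} + 713289\right)} = 7 + \frac{1}{2 \left(\frac{1}{4} \left(- \frac{1}{1105}\right) \left(-110\right) + 713289\right)} = 7 + \frac{1}{2 \left(\frac{11}{442} + 713289\right)} = 7 + \frac{1}{2 \cdot \frac{315273749}{442}} = 7 + \frac{1}{2} \cdot \frac{442}{315273749} = 7 + \frac{221}{315273749} = \frac{2206916464}{315273749} \approx 7.0$)
$\frac{1}{\left(210553 - 18592\right) + D} = \frac{1}{\left(210553 - 18592\right) + \frac{2206916464}{315273749}} = \frac{1}{191961 + \frac{2206916464}{315273749}} = \frac{1}{\frac{60522471048253}{315273749}} = \frac{315273749}{60522471048253}$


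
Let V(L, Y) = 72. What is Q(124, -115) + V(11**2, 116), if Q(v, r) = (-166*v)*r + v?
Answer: 2367356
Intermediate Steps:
Q(v, r) = v - 166*r*v (Q(v, r) = -166*r*v + v = v - 166*r*v)
Q(124, -115) + V(11**2, 116) = 124*(1 - 166*(-115)) + 72 = 124*(1 + 19090) + 72 = 124*19091 + 72 = 2367284 + 72 = 2367356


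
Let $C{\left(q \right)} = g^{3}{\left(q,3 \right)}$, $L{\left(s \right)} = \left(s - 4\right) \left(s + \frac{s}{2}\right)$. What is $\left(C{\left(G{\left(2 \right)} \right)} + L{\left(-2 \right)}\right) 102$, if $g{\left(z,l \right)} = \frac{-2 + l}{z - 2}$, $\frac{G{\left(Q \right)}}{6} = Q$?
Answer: $\frac{918051}{500} \approx 1836.1$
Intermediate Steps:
$G{\left(Q \right)} = 6 Q$
$g{\left(z,l \right)} = \frac{-2 + l}{-2 + z}$
$L{\left(s \right)} = \frac{3 s \left(-4 + s\right)}{2}$ ($L{\left(s \right)} = \left(-4 + s\right) \left(s + s \frac{1}{2}\right) = \left(-4 + s\right) \left(s + \frac{s}{2}\right) = \left(-4 + s\right) \frac{3 s}{2} = \frac{3 s \left(-4 + s\right)}{2}$)
$C{\left(q \right)} = \frac{1}{\left(-2 + q\right)^{3}}$ ($C{\left(q \right)} = \left(\frac{-2 + 3}{-2 + q}\right)^{3} = \left(\frac{1}{-2 + q} 1\right)^{3} = \left(\frac{1}{-2 + q}\right)^{3} = \frac{1}{\left(-2 + q\right)^{3}}$)
$\left(C{\left(G{\left(2 \right)} \right)} + L{\left(-2 \right)}\right) 102 = \left(\frac{1}{\left(-2 + 6 \cdot 2\right)^{3}} + \frac{3}{2} \left(-2\right) \left(-4 - 2\right)\right) 102 = \left(\frac{1}{\left(-2 + 12\right)^{3}} + \frac{3}{2} \left(-2\right) \left(-6\right)\right) 102 = \left(\frac{1}{1000} + 18\right) 102 = \frac{18001}{1000} \cdot 102 = \frac{918051}{500}$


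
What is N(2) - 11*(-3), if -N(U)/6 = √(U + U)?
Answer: 21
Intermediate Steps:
N(U) = -6*√2*√U (N(U) = -6*√(U + U) = -6*√2*√U)
N(2) - 11*(-3) = -6*√2*√2 - 11*(-3) = -12 + 33 = 21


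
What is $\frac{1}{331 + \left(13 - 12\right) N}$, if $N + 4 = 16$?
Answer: $\frac{1}{343} \approx 0.0029155$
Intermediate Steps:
$N = 12$ ($N = -4 + 16 = 12$)
$\frac{1}{331 + \left(13 - 12\right) N} = \frac{1}{331 + \left(13 - 12\right) 12} = \frac{1}{331 + 1 \cdot 12} = \frac{1}{331 + 12} = \frac{1}{343}$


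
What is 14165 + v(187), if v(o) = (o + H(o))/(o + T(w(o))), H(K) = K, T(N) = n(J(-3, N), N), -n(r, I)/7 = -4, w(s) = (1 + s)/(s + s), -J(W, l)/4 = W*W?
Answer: 3045849/215 ≈ 14167.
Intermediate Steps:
J(W, l) = -4*W² (J(W, l) = -4*W*W = -4*W²)
w(s) = (1 + s)/(2*s) (w(s) = (1 + s)/((2*s)) = (1 + s)*(1/(2*s)) = (1 + s)/(2*s))
n(r, I) = 28 (n(r, I) = -7*(-4) = 28)
T(N) = 28
v(o) = 2*o/(28 + o) (v(o) = (o + o)/(o + 28) = (2*o)/(28 + o) = 2*o/(28 + o))
14165 + v(187) = 14165 + 2*187/(28 + 187) = 14165 + 2*187/215 = 14165 + 2*187*(1/215) = 14165 + 374/215 = 3045849/215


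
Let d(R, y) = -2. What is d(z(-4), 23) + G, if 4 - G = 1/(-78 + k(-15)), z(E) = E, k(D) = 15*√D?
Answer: 6332/3153 + 5*I*√15/3153 ≈ 2.0082 + 0.0061417*I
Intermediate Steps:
G = 4 - 1/(-78 + 15*I*√15) (G = 4 - 1/(-78 + 15*√(-15)) = 4 - 1/(-78 + 15*(I*√15)) = 4 - 1/(-78 + 15*I*√15) ≈ 4.0082 + 0.0061417*I)
d(z(-4), 23) + G = -2 + (12638/3153 + 5*I*√15/3153) = 6332/3153 + 5*I*√15/3153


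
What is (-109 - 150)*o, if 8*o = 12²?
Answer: -4662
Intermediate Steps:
o = 18 (o = (⅛)*12² = (⅛)*144 = 18)
(-109 - 150)*o = (-109 - 150)*18 = -259*18 = -4662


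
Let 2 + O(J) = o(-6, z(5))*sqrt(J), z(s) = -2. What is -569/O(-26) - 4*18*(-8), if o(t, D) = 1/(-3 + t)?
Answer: 146889/175 - 5121*I*sqrt(26)/350 ≈ 839.37 - 74.606*I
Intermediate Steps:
O(J) = -2 - sqrt(J)/9 (O(J) = -2 + sqrt(J)/(-3 - 6) = -2 + sqrt(J)/(-9) = -2 - sqrt(J)/9)
-569/O(-26) - 4*18*(-8) = -569/(-2 - I*sqrt(26)/9) - 4*18*(-8) = -569/(-2 - I*sqrt(26)/9) - 72*(-8) = -569/(-2 - I*sqrt(26)/9) + 576 = 576 - 569/(-2 - I*sqrt(26)/9)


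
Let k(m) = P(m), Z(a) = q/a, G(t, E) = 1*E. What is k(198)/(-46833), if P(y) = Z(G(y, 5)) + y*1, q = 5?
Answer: -199/46833 ≈ -0.0042491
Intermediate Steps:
G(t, E) = E
Z(a) = 5/a
P(y) = 1 + y (P(y) = 5/5 + y*1 = 5*(1/5) + y = 1 + y)
k(m) = 1 + m
k(198)/(-46833) = (1 + 198)/(-46833) = 199*(-1/46833) = -199/46833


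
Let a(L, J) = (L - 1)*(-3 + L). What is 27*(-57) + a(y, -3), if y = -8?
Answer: -1440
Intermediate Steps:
a(L, J) = (-1 + L)*(-3 + L)
27*(-57) + a(y, -3) = 27*(-57) + (3 + (-8)² - 4*(-8)) = -1539 + (3 + 64 + 32) = -1539 + 99 = -1440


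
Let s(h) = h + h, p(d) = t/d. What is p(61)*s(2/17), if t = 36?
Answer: 144/1037 ≈ 0.13886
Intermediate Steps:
p(d) = 36/d
s(h) = 2*h
p(61)*s(2/17) = (36/61)*(2*(2/17)) = (36*(1/61))*(2*(2*(1/17))) = 36*(2*(2/17))/61 = (36/61)*(4/17) = 144/1037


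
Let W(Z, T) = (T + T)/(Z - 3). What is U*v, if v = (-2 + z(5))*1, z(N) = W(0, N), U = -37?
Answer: 592/3 ≈ 197.33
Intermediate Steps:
W(Z, T) = 2*T/(-3 + Z) (W(Z, T) = (2*T)/(-3 + Z) = 2*T/(-3 + Z))
z(N) = -2*N/3 (z(N) = 2*N/(-3 + 0) = 2*N/(-3) = 2*N*(-⅓) = -2*N/3)
v = -16/3 (v = (-2 - ⅔*5)*1 = (-2 - 10/3)*1 = -16/3*1 = -16/3 ≈ -5.3333)
U*v = -37*(-16/3) = 592/3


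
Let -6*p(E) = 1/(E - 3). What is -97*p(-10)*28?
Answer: -1358/39 ≈ -34.820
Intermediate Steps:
p(E) = -1/(6*(-3 + E)) (p(E) = -1/(6*(E - 3)) = -1/(6*(-3 + E)))
-97*p(-10)*28 = -(-97)/(-18 + 6*(-10))*28 = -(-97)/(-18 - 60)*28 = -(-97)/(-78)*28 = -(-97)*(-1)/78*28 = -97*1/78*28 = -97/78*28 = -1358/39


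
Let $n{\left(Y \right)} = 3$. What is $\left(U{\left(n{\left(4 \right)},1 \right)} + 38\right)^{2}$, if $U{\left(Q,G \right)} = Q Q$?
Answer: $2209$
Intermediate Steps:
$U{\left(Q,G \right)} = Q^{2}$
$\left(U{\left(n{\left(4 \right)},1 \right)} + 38\right)^{2} = \left(3^{2} + 38\right)^{2} = \left(9 + 38\right)^{2} = 47^{2} = 2209$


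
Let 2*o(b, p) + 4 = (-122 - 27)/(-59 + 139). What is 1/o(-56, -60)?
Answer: -160/469 ≈ -0.34115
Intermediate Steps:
o(b, p) = -469/160 (o(b, p) = -2 + ((-122 - 27)/(-59 + 139))/2 = -2 + (-149/80)/2 = -2 + (-149*1/80)/2 = -2 + (1/2)*(-149/80) = -2 - 149/160 = -469/160)
1/o(-56, -60) = 1/(-469/160) = -160/469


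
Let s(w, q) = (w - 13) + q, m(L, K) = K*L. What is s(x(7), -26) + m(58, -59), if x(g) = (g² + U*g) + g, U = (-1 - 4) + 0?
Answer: -3440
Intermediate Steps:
U = -5 (U = -5 + 0 = -5)
x(g) = g² - 4*g (x(g) = (g² - 5*g) + g = g² - 4*g)
s(w, q) = -13 + q + w (s(w, q) = (-13 + w) + q = -13 + q + w)
s(x(7), -26) + m(58, -59) = (-13 - 26 + 7*(-4 + 7)) - 59*58 = (-13 - 26 + 7*3) - 3422 = (-13 - 26 + 21) - 3422 = -18 - 3422 = -3440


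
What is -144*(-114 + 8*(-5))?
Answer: 22176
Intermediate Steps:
-144*(-114 + 8*(-5)) = -144*(-114 - 40) = -144*(-154) = 22176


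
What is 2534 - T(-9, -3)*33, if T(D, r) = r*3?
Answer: 2831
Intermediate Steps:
T(D, r) = 3*r
2534 - T(-9, -3)*33 = 2534 - 3*(-3)*33 = 2534 - (-9)*33 = 2534 - 1*(-297) = 2534 + 297 = 2831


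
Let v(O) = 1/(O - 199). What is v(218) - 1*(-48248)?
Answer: 916713/19 ≈ 48248.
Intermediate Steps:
v(O) = 1/(-199 + O)
v(218) - 1*(-48248) = 1/(-199 + 218) - 1*(-48248) = 1/19 + 48248 = 916713/19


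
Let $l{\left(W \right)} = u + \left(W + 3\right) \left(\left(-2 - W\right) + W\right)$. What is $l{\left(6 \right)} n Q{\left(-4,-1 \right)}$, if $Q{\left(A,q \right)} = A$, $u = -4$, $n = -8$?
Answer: $-704$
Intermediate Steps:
$l{\left(W \right)} = -10 - 2 W$ ($l{\left(W \right)} = -4 + \left(W + 3\right) \left(\left(-2 - W\right) + W\right) = -4 + \left(3 + W\right) \left(-2\right) = -4 - \left(6 + 2 W\right) = -10 - 2 W$)
$l{\left(6 \right)} n Q{\left(-4,-1 \right)} = \left(-10 - 12\right) \left(-8\right) \left(-4\right) = \left(-22\right) \left(-8\right) \left(-4\right) = 176 \left(-4\right) = -704$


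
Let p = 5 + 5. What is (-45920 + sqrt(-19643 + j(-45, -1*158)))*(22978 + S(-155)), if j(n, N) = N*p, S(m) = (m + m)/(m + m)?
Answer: -1055195680 + 22979*I*sqrt(21223) ≈ -1.0552e+9 + 3.3476e+6*I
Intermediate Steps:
p = 10
S(m) = 1 (S(m) = (2*m)/((2*m)) = (2*m)*(1/(2*m)) = 1)
j(n, N) = 10*N (j(n, N) = N*10 = 10*N)
(-45920 + sqrt(-19643 + j(-45, -1*158)))*(22978 + S(-155)) = (-45920 + sqrt(-19643 + 10*(-1*158)))*(22978 + 1) = (-45920 + sqrt(-19643 + 10*(-158)))*22979 = (-45920 + sqrt(-19643 - 1580))*22979 = (-45920 + sqrt(-21223))*22979 = (-45920 + I*sqrt(21223))*22979 = -1055195680 + 22979*I*sqrt(21223)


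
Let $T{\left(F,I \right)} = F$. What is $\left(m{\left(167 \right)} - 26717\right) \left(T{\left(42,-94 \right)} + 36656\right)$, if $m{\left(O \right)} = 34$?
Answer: $-979212734$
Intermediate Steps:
$\left(m{\left(167 \right)} - 26717\right) \left(T{\left(42,-94 \right)} + 36656\right) = \left(34 - 26717\right) \left(42 + 36656\right) = \left(-26683\right) 36698 = -979212734$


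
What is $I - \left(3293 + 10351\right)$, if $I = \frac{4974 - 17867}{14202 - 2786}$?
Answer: $- \frac{155772797}{11416} \approx -13645.0$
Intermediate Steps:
$I = - \frac{12893}{11416} \approx -1.1294$
$I - \left(3293 + 10351\right) = - \frac{12893}{11416} - \left(3293 + 10351\right) = - \frac{12893}{11416} - 13644 = - \frac{155772797}{11416}$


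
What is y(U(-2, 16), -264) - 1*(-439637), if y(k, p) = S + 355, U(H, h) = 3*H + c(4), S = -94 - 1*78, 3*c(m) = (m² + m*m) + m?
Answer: 439820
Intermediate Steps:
c(m) = m/3 + 2*m²/3 (c(m) = ((m² + m*m) + m)/3 = ((m² + m²) + m)/3 = (2*m² + m)/3 = (m + 2*m²)/3 = m/3 + 2*m²/3)
S = -172 (S = -94 - 78 = -172)
U(H, h) = 12 + 3*H (U(H, h) = 3*H + (⅓)*4*(1 + 2*4) = 3*H + (⅓)*4*(1 + 8) = 3*H + (⅓)*4*9 = 3*H + 12 = 12 + 3*H)
y(k, p) = 183 (y(k, p) = -172 + 355 = 183)
y(U(-2, 16), -264) - 1*(-439637) = 183 - 1*(-439637) = 183 + 439637 = 439820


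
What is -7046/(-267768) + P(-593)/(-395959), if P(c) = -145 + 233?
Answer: 1383181765/53012574756 ≈ 0.026092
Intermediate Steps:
P(c) = 88
-7046/(-267768) + P(-593)/(-395959) = -7046/(-267768) + 88/(-395959) = -7046*(-1/267768) + 88*(-1/395959) = 3523/133884 - 88/395959 = 1383181765/53012574756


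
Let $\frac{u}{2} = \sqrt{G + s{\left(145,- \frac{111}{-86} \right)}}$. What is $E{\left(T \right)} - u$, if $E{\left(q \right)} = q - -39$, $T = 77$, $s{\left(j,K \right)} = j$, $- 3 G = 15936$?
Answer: $116 - 2 i \sqrt{5167} \approx 116.0 - 143.76 i$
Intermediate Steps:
$G = -5312$ ($G = \left(- \frac{1}{3}\right) 15936 = -5312$)
$E{\left(q \right)} = 39 + q$ ($E{\left(q \right)} = q + 39 = 39 + q$)
$u = 2 i \sqrt{5167}$ ($u = 2 \sqrt{-5312 + 145} = 2 \sqrt{-5167} = 2 i \sqrt{5167} \approx 143.76 i$)
$E{\left(T \right)} - u = \left(39 + 77\right) - 2 i \sqrt{5167} = 116 - 2 i \sqrt{5167}$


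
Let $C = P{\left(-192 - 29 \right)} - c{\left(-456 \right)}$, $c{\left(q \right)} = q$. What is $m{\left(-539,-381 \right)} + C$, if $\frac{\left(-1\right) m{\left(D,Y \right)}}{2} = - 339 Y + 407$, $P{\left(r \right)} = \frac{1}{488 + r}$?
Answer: $- \frac{69066491}{267} \approx -2.5868 \cdot 10^{5}$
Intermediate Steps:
$m{\left(D,Y \right)} = -814 + 678 Y$ ($m{\left(D,Y \right)} = - 2 \left(- 339 Y + 407\right) = - 2 \left(407 - 339 Y\right) = -814 + 678 Y$)
$C = \frac{121753}{267}$ ($C = \frac{1}{488 - 221} - -456 = \frac{1}{488 - 221} + 456 = \frac{1}{267} + 456 = \frac{121753}{267} \approx 456.0$)
$m{\left(-539,-381 \right)} + C = \left(-814 + 678 \left(-381\right)\right) + \frac{121753}{267} = \left(-814 - 258318\right) + \frac{121753}{267} = -259132 + \frac{121753}{267} = - \frac{69066491}{267}$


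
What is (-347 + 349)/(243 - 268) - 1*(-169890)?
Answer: 4247248/25 ≈ 1.6989e+5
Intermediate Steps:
(-347 + 349)/(243 - 268) - 1*(-169890) = 2/(-25) + 169890 = -1/25*2 + 169890 = -2/25 + 169890 = 4247248/25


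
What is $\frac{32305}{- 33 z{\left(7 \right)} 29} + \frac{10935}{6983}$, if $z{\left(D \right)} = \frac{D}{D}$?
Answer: $- \frac{215121020}{6682731} \approx -32.191$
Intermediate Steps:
$z{\left(D \right)} = 1$
$\frac{32305}{- 33 z{\left(7 \right)} 29} + \frac{10935}{6983} = \frac{32305}{\left(-33\right) 1 \cdot 29} + \frac{10935}{6983} = \frac{32305}{\left(-33\right) 29} + 10935 \cdot \frac{1}{6983} = \frac{32305}{-957} + \frac{10935}{6983} = 32305 \left(- \frac{1}{957}\right) + \frac{10935}{6983} = - \frac{32305}{957} + \frac{10935}{6983} = - \frac{215121020}{6682731}$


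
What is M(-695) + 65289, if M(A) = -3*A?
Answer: 67374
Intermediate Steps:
M(-695) + 65289 = -3*(-695) + 65289 = 2085 + 65289 = 67374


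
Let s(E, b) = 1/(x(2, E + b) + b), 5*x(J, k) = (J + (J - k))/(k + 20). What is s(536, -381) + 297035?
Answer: 99068894535/333526 ≈ 2.9704e+5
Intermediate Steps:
x(J, k) = (-k + 2*J)/(5*(20 + k)) (x(J, k) = ((J + (J - k))/(k + 20))/5 = ((-k + 2*J)/(20 + k))/5 = (-k + 2*J)/(5*(20 + k)))
s(E, b) = 1/(b + (4 - E - b)/(5*(20 + E + b))) (s(E, b) = 1/((-(E + b) + 2*2)/(5*(20 + (E + b))) + b) = 1/(((-E - b) + 4)/(5*(20 + E + b)) + b) = 1/((4 - E - b)/(5*(20 + E + b)) + b) = 1/(b + (4 - E - b)/(5*(20 + E + b))))
s(536, -381) + 297035 = 5*(20 + 536 - 381)/(4 - 1*536 - 1*(-381) + 5*(-381)*(20 + 536 - 381)) + 297035 = 5*175/(4 - 536 + 381 + 5*(-381)*175) + 297035 = 5*175/(4 - 536 + 381 - 333375) + 297035 = 5*175/(-333526) + 297035 = 5*(-1/333526)*175 + 297035 = -875/333526 + 297035 = 99068894535/333526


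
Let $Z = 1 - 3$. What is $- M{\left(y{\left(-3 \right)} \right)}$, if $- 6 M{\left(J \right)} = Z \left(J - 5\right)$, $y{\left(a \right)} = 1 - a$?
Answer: $\frac{1}{3} \approx 0.33333$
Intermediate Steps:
$Z = -2$
$M{\left(J \right)} = - \frac{5}{3} + \frac{J}{3}$ ($M{\left(J \right)} = - \frac{\left(-2\right) \left(J - 5\right)}{6} = - \frac{\left(-2\right) \left(-5 + J\right)}{6} = - \frac{10 - 2 J}{6} = - \frac{5}{3} + \frac{J}{3}$)
$- M{\left(y{\left(-3 \right)} \right)} = - (- \frac{5}{3} + \frac{1 - -3}{3}) = - (- \frac{5}{3} + \frac{1 + 3}{3}) = - (- \frac{5}{3} + \frac{1}{3} \cdot 4) = - (- \frac{5}{3} + \frac{4}{3}) = \left(-1\right) \left(- \frac{1}{3}\right) = \frac{1}{3}$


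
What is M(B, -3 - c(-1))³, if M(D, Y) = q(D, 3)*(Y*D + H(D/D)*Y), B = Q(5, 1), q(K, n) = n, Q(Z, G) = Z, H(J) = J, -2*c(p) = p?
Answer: -250047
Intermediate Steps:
c(p) = -p/2
B = 5
M(D, Y) = 3*Y + 3*D*Y (M(D, Y) = 3*(Y*D + (D/D)*Y) = 3*(D*Y + 1*Y) = 3*(D*Y + Y) = 3*(Y + D*Y) = 3*Y + 3*D*Y)
M(B, -3 - c(-1))³ = (3*(-3 - (-1)*(-1)/2)*(1 + 5))³ = (3*(-3 - 1*½)*6)³ = (3*(-3 - ½)*6)³ = (3*(-7/2)*6)³ = (-63)³ = -250047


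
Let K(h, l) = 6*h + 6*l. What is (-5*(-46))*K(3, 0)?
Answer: 4140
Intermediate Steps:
(-5*(-46))*K(3, 0) = (-5*(-46))*(6*3 + 6*0) = 230*(18 + 0) = 230*18 = 4140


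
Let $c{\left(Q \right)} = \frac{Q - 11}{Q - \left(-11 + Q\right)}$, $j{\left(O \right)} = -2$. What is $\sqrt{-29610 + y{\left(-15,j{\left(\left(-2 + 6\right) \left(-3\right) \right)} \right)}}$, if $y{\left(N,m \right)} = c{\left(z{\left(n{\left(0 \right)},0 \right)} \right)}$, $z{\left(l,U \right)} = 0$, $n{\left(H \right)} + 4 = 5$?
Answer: $i \sqrt{29611} \approx 172.08 i$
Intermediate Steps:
$n{\left(H \right)} = 1$ ($n{\left(H \right)} = -4 + 5 = 1$)
$c{\left(Q \right)} = -1 + \frac{Q}{11}$ ($c{\left(Q \right)} = \frac{-11 + Q}{11} = \left(-11 + Q\right) \frac{1}{11} = -1 + \frac{Q}{11}$)
$y{\left(N,m \right)} = -1$ ($y{\left(N,m \right)} = -1 + \frac{1}{11} \cdot 0 = -1 + 0 = -1$)
$\sqrt{-29610 + y{\left(-15,j{\left(\left(-2 + 6\right) \left(-3\right) \right)} \right)}} = \sqrt{-29610 - 1} = \sqrt{-29611} = i \sqrt{29611}$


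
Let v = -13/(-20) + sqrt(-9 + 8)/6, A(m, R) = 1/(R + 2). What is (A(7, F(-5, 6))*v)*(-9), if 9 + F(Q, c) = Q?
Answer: 39/80 + I/8 ≈ 0.4875 + 0.125*I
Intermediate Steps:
F(Q, c) = -9 + Q
A(m, R) = 1/(2 + R)
v = 13/20 + I/6 (v = -13*(-1/20) + sqrt(-1)*(1/6) = 13/20 + I*(1/6) = 13/20 + I/6 ≈ 0.65 + 0.16667*I)
(A(7, F(-5, 6))*v)*(-9) = ((13/20 + I/6)/(2 + (-9 - 5)))*(-9) = ((13/20 + I/6)/(2 - 14))*(-9) = ((13/20 + I/6)/(-12))*(-9) = -(13/20 + I/6)/12*(-9) = (-13/240 - I/72)*(-9) = 39/80 + I/8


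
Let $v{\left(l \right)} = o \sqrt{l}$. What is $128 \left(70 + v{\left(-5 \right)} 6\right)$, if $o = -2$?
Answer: $8960 - 1536 i \sqrt{5} \approx 8960.0 - 3434.6 i$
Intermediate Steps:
$v{\left(l \right)} = - 2 \sqrt{l}$
$128 \left(70 + v{\left(-5 \right)} 6\right) = 128 \left(70 + - 2 \sqrt{-5} \cdot 6\right) = 128 \left(70 + - 2 i \sqrt{5} \cdot 6\right) = 128 \left(70 - 12 i \sqrt{5}\right) = 8960 - 1536 i \sqrt{5}$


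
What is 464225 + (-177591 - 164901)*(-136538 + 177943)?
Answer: -14180417035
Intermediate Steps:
464225 + (-177591 - 164901)*(-136538 + 177943) = 464225 - 342492*41405 = 464225 - 14180881260 = -14180417035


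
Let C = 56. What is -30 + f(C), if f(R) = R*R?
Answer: 3106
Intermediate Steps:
f(R) = R²
-30 + f(C) = -30 + 56² = -30 + 3136 = 3106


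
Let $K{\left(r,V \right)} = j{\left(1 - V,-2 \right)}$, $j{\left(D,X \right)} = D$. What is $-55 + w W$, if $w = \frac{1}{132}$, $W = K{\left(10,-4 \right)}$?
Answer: $- \frac{7255}{132} \approx -54.962$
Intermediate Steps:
$K{\left(r,V \right)} = 1 - V$
$W = 5$ ($W = 1 - -4 = 1 + 4 = 5$)
$w = \frac{1}{132} \approx 0.0075758$
$-55 + w W = -55 + \frac{1}{132} \cdot 5 = -55 + \frac{5}{132} = - \frac{7255}{132}$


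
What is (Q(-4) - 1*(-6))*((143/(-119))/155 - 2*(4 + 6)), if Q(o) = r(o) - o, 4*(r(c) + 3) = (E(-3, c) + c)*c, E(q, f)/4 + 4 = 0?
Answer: -9964161/18445 ≈ -540.21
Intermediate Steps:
E(q, f) = -16 (E(q, f) = -16 + 4*0 = -16 + 0 = -16)
r(c) = -3 + c*(-16 + c)/4 (r(c) = -3 + ((-16 + c)*c)/4 = -3 + (c*(-16 + c))/4 = -3 + c*(-16 + c)/4)
Q(o) = -3 - 5*o + o**2/4 (Q(o) = (-3 - 4*o + o**2/4) - o = -3 - 5*o + o**2/4)
(Q(-4) - 1*(-6))*((143/(-119))/155 - 2*(4 + 6)) = ((-3 - 5*(-4) + (1/4)*(-4)**2) - 1*(-6))*((143/(-119))/155 - 2*(4 + 6)) = ((-3 + 20 + (1/4)*16) + 6)*((143*(-1/119))*(1/155) - 2*10) = ((-3 + 20 + 4) + 6)*(-143/119*1/155 - 20) = (21 + 6)*(-143/18445 - 20) = 27*(-369043/18445) = -9964161/18445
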